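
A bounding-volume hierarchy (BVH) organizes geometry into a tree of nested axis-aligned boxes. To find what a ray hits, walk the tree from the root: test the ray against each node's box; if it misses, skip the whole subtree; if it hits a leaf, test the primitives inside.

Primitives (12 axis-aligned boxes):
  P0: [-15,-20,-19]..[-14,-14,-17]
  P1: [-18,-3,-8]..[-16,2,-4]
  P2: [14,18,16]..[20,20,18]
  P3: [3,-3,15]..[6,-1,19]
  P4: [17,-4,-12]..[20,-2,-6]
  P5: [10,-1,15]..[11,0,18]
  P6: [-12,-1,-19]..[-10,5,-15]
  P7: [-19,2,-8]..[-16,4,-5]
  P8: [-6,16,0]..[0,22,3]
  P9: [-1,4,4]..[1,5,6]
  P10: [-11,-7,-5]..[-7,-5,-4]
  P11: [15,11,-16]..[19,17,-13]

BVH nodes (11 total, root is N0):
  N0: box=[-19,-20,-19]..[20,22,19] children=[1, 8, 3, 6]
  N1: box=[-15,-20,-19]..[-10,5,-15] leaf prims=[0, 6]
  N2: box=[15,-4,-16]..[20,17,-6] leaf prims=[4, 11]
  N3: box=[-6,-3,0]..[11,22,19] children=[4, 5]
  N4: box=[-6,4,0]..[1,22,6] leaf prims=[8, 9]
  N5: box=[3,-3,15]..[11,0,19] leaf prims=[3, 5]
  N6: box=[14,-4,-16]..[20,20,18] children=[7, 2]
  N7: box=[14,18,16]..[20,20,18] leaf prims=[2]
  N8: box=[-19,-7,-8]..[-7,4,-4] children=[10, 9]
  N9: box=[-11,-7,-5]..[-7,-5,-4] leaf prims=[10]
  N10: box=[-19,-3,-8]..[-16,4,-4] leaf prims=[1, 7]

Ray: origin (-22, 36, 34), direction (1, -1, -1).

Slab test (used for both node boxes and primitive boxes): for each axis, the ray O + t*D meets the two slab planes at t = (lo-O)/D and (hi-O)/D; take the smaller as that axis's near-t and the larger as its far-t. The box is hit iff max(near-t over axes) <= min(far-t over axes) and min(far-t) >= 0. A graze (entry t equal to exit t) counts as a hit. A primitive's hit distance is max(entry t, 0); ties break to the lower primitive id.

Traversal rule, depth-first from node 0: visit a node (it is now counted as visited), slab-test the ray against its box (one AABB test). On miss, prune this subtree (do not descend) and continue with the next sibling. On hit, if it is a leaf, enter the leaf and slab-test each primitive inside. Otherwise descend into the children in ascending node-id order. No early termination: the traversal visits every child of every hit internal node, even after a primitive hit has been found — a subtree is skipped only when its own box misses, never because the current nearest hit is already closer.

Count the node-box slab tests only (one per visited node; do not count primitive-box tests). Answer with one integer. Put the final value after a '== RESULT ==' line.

Walk:
N0 x:[3,42] y:[14,56] z:[15,53] -> hit [15,42], descend [1, 3, 6, 8]
  N1 x:[7,12] y:[31,56] z:[49,53] -> miss, prune
  N3 x:[16,33] y:[14,39] z:[15,34] -> hit [16,33], descend [4, 5]
    N4 x:[16,23] y:[14,32] z:[28,34] -> miss, prune
    N5 x:[25,33] y:[36,39] z:[15,19] -> miss, prune
  N6 x:[36,42] y:[16,40] z:[16,50] -> hit [36,40], descend [2, 7]
    N2 x:[37,42] y:[19,40] z:[40,50] -> hit [40,40] leaf, test {P4@t=40, P11(miss)}
    N7 x:[36,42] y:[16,18] z:[16,18] -> miss, prune
  N8 x:[3,15] y:[32,43] z:[38,42] -> miss, prune

9 AABB tests over nodes [0, 1, 3, 4, 5, 6, 2, 7, 8]; 1 leaf entered; closest P4.

== RESULT ==
9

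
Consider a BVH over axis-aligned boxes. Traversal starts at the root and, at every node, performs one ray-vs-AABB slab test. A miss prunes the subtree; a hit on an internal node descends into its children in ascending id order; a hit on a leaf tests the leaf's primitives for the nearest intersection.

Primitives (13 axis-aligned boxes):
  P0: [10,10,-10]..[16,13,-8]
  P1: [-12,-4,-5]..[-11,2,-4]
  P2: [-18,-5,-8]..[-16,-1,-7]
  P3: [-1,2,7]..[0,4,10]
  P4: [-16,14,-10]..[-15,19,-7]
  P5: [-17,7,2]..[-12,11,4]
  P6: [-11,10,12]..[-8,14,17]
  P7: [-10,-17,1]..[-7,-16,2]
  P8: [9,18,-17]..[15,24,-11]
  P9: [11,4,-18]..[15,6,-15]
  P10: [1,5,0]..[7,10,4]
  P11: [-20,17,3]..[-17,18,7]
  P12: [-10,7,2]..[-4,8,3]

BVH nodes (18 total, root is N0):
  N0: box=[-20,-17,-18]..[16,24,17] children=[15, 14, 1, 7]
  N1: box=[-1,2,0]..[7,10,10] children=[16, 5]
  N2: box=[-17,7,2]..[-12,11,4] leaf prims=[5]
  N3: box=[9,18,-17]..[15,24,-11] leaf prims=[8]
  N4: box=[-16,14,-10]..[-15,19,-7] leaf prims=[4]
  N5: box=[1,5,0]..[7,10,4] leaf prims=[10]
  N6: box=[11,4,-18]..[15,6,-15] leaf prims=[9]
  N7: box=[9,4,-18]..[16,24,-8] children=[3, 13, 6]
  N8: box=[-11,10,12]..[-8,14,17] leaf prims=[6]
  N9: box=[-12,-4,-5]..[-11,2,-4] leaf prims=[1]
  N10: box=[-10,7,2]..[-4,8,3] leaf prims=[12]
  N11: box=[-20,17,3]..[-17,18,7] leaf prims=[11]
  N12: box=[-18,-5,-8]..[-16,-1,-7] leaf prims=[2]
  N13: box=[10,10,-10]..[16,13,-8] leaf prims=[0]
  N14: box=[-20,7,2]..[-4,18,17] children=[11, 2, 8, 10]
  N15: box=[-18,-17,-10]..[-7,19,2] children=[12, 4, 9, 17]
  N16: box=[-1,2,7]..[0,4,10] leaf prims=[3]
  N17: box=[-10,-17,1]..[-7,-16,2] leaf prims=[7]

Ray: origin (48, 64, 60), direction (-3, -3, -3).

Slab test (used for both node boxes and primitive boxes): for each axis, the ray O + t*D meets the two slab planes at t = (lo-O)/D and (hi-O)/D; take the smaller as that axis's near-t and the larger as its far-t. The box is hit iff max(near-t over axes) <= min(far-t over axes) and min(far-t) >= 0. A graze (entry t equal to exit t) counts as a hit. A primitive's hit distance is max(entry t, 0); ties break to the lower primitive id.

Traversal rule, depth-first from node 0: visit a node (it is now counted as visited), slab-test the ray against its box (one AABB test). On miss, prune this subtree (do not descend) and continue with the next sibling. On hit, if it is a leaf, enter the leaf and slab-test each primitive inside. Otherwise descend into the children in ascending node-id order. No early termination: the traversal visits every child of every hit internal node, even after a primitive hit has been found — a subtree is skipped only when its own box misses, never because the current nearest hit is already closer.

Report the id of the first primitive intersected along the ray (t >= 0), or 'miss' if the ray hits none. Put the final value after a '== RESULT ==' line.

Walk:
N0 x:[32/3,68/3] y:[40/3,27] z:[43/3,26] -> hit [43/3,68/3], descend [1, 7, 14, 15]
  N1 x:[41/3,49/3] y:[18,62/3] z:[50/3,20] -> miss, prune
  N7 x:[32/3,13] y:[40/3,20] z:[68/3,26] -> miss, prune
  N14 x:[52/3,68/3] y:[46/3,19] z:[43/3,58/3] -> hit [52/3,19], descend [2, 8, 10, 11]
    N2 x:[20,65/3] y:[53/3,19] z:[56/3,58/3] -> miss, prune
    N8 x:[56/3,59/3] y:[50/3,18] z:[43/3,16] -> miss, prune
    N10 x:[52/3,58/3] y:[56/3,19] z:[19,58/3] -> hit [19,19] leaf, test {P12@t=19}
    N11 x:[65/3,68/3] y:[46/3,47/3] z:[53/3,19] -> miss, prune
  N15 x:[55/3,22] y:[15,27] z:[58/3,70/3] -> hit [58/3,22], descend [4, 9, 12, 17]
    N4 x:[21,64/3] y:[15,50/3] z:[67/3,70/3] -> miss, prune
    N9 x:[59/3,20] y:[62/3,68/3] z:[64/3,65/3] -> miss, prune
    N12 x:[64/3,22] y:[65/3,23] z:[67/3,68/3] -> miss, prune
    N17 x:[55/3,58/3] y:[80/3,27] z:[58/3,59/3] -> miss, prune

Visited [0, 1, 7, 14, 2, 8, 10, 11, 15, 4, 9, 12, 17]. Tests: 13 box, 1 leaf. Nearest: P12.

== RESULT ==
12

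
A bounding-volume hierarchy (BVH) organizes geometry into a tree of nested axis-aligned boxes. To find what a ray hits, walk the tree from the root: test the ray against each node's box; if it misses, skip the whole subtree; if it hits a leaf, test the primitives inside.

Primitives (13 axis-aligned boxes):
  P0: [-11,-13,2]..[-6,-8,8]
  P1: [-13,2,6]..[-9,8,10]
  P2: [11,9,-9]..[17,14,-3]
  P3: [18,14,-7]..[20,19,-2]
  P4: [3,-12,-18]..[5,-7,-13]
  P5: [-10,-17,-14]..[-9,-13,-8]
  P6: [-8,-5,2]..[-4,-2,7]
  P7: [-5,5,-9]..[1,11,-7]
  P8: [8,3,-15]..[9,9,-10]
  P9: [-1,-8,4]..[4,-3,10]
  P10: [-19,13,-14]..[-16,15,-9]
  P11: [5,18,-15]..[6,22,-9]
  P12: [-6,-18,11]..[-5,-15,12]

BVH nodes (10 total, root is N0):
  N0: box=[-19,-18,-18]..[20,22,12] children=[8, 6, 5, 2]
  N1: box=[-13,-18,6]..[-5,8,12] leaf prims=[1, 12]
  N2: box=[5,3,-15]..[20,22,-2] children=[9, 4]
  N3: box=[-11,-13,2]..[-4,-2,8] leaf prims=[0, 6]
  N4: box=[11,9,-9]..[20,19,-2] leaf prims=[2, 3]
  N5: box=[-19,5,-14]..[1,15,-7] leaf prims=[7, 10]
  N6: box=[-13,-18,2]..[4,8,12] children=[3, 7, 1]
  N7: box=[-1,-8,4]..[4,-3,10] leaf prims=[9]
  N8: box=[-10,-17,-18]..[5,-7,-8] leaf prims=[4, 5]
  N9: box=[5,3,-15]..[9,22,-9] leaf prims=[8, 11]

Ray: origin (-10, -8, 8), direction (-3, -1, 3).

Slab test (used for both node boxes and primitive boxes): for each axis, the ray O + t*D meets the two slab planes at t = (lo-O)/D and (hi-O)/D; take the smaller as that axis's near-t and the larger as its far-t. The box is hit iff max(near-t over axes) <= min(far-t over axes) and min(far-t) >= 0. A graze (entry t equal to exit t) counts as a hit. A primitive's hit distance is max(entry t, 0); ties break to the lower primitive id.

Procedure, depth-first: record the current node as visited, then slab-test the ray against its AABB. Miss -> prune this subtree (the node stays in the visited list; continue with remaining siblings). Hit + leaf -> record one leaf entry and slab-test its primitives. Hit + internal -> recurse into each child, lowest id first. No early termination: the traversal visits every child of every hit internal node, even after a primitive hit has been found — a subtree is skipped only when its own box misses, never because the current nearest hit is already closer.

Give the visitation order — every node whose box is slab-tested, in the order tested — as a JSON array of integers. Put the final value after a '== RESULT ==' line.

Traverse from the root:
N0 x:[-10,3] y:[-30,10] z:[-26/3,4/3] -> hit [-26/3,4/3], descend [2, 5, 6, 8]
  N2 x:[-10,-5] y:[-30,-11] z:[-23/3,-10/3] -> miss, prune
  N5 x:[-11/3,3] y:[-23,-13] z:[-22/3,-5] -> miss, prune
  N6 x:[-14/3,1] y:[-16,10] z:[-2,4/3] -> hit [-2,1], descend [1, 3, 7]
    N1 x:[-5/3,1] y:[-16,10] z:[-2/3,4/3] -> hit [-2/3,1] leaf, test {P1(miss), P12(miss)}
    N3 x:[-2,1/3] y:[-6,5] z:[-2,0] -> hit [-2,0] leaf, test {P0@t=0, P6(miss)}
    N7 x:[-14/3,-3] y:[-5,0] z:[-4/3,2/3] -> miss, prune
  N8 x:[-5,0] y:[-1,9] z:[-26/3,-16/3] -> miss, prune

Summary -> nodes [0, 2, 5, 6, 1, 3, 7, 8]; box-tests=8; leaf-entries=2; first=P0

== RESULT ==
[0, 2, 5, 6, 1, 3, 7, 8]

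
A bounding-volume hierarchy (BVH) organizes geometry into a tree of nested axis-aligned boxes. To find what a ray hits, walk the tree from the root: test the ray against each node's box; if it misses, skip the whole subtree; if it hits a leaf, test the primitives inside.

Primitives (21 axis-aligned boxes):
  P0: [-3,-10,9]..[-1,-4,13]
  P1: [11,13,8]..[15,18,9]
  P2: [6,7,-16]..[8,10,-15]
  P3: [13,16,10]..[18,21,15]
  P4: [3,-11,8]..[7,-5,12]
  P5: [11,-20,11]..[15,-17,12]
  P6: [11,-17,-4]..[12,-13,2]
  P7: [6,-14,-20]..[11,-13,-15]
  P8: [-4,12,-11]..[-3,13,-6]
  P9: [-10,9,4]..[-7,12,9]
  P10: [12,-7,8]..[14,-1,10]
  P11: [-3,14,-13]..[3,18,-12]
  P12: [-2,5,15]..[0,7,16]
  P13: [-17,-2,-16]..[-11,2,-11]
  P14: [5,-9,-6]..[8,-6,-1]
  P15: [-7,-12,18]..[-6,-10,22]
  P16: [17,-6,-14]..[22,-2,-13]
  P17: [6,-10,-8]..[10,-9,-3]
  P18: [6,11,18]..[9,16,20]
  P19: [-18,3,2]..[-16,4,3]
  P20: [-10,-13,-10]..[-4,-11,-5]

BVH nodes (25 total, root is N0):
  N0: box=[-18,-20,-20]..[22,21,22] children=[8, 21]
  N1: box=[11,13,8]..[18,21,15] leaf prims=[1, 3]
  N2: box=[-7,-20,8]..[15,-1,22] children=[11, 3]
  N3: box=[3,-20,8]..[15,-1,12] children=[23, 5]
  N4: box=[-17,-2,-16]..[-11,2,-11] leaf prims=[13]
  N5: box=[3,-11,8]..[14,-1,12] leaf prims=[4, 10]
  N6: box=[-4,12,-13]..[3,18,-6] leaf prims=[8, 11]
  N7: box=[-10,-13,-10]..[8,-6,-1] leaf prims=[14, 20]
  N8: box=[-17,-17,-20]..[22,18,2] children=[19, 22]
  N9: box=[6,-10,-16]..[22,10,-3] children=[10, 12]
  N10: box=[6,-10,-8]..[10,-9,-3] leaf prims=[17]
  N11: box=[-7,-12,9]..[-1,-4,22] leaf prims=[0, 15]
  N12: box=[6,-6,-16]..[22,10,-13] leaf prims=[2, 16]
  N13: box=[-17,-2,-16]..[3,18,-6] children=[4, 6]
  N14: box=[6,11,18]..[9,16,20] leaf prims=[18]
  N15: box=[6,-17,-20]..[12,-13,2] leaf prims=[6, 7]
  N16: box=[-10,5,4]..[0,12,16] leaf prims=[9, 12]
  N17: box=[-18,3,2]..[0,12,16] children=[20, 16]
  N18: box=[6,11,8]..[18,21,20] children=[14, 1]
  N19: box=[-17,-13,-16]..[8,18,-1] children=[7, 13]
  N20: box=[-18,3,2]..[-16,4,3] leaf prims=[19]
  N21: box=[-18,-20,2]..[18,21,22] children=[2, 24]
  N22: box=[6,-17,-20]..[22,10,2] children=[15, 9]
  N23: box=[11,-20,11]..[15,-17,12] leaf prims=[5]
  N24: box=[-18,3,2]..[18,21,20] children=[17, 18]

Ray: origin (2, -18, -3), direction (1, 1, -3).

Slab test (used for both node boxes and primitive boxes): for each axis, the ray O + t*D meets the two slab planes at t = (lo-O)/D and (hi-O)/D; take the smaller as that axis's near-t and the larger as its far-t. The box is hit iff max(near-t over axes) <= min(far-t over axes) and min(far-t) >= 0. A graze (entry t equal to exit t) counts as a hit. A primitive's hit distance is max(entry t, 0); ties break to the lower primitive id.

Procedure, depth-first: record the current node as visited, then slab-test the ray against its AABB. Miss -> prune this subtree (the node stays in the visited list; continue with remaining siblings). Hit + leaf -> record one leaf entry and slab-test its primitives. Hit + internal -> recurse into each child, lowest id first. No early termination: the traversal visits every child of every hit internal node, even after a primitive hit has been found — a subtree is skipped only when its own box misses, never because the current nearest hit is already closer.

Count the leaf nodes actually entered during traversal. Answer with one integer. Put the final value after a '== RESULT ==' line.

Trace the traversal:
N0 x:[-20,20] y:[-2,39] z:[-25/3,17/3] -> hit [-2,17/3], descend [8, 21]
  N8 x:[-19,20] y:[1,36] z:[-5/3,17/3] -> hit [1,17/3], descend [19, 22]
    N19 x:[-19,6] y:[5,36] z:[-2/3,13/3] -> miss, prune
    N22 x:[4,20] y:[1,28] z:[-5/3,17/3] -> hit [4,17/3], descend [9, 15]
      N9 x:[4,20] y:[8,28] z:[0,13/3] -> miss, prune
      N15 x:[4,10] y:[1,5] z:[-5/3,17/3] -> hit [4,5] leaf, test {P6(miss), P7@t=4}
  N21 x:[-20,16] y:[-2,39] z:[-25/3,-5/3] -> miss, prune

order=[0, 8, 19, 22, 9, 15, 21]  |boxes|=7  |leaves|=1  hit=P7

== RESULT ==
1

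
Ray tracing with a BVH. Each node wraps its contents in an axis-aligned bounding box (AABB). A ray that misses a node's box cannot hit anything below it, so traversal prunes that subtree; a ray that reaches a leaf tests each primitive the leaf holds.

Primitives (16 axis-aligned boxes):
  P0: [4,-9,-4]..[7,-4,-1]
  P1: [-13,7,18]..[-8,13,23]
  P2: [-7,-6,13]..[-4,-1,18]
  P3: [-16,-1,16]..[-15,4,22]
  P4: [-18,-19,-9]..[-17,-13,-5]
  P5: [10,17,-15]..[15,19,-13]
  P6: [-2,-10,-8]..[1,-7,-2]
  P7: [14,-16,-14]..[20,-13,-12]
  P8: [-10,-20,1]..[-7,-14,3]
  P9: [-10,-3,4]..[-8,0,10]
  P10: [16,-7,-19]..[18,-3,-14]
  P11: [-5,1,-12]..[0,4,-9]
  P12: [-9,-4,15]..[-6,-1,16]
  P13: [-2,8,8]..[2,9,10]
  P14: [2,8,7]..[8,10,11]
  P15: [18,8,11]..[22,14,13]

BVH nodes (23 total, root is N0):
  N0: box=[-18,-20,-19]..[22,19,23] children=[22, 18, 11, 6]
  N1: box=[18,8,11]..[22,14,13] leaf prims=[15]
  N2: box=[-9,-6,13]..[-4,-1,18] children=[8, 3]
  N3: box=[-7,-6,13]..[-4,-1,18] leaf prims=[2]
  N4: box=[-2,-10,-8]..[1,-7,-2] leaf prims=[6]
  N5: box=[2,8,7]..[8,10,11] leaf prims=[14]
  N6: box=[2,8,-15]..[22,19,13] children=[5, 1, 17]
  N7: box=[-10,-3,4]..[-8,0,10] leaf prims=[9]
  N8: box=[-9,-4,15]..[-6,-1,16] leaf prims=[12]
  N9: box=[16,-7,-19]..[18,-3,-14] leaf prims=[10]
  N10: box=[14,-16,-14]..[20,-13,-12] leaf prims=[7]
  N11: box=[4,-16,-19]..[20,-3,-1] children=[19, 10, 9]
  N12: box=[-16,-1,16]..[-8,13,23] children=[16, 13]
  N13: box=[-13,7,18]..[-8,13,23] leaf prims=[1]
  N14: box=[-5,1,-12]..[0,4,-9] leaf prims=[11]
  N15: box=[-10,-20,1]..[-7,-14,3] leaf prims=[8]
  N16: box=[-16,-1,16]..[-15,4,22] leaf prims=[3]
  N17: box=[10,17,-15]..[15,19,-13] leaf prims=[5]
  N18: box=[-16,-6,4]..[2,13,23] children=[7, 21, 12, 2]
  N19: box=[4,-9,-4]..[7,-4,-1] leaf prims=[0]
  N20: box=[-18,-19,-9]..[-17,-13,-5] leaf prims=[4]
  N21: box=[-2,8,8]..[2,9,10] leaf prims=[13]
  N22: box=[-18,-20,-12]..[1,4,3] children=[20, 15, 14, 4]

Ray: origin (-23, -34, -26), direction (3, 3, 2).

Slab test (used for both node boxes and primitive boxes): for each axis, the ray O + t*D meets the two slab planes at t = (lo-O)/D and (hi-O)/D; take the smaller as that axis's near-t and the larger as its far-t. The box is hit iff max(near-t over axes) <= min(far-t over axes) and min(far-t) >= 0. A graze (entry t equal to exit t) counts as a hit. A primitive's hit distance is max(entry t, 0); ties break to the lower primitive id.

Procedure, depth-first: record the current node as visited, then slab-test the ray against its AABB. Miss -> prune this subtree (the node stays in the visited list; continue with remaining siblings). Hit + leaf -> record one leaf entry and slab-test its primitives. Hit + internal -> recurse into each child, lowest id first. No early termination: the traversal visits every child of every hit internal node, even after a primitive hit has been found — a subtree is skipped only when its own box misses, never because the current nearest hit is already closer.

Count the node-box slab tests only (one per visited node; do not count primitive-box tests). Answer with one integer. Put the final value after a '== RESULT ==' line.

Walk:
N0 x:[5/3,15] y:[14/3,53/3] z:[7/2,49/2] -> hit [14/3,15], descend [6, 11, 18, 22]
  N6 x:[25/3,15] y:[14,53/3] z:[11/2,39/2] -> hit [14,15], descend [1, 5, 17]
    N1 x:[41/3,15] y:[14,16] z:[37/2,39/2] -> miss, prune
    N5 x:[25/3,31/3] y:[14,44/3] z:[33/2,37/2] -> miss, prune
    N17 x:[11,38/3] y:[17,53/3] z:[11/2,13/2] -> miss, prune
  N11 x:[9,43/3] y:[6,31/3] z:[7/2,25/2] -> hit [9,31/3], descend [9, 10, 19]
    N9 x:[13,41/3] y:[9,31/3] z:[7/2,6] -> miss, prune
    N10 x:[37/3,43/3] y:[6,7] z:[6,7] -> miss, prune
    N19 x:[9,10] y:[25/3,10] z:[11,25/2] -> miss, prune
  N18 x:[7/3,25/3] y:[28/3,47/3] z:[15,49/2] -> miss, prune
  N22 x:[5/3,8] y:[14/3,38/3] z:[7,29/2] -> hit [7,8], descend [4, 14, 15, 20]
    N4 x:[7,8] y:[8,9] z:[9,12] -> miss, prune
    N14 x:[6,23/3] y:[35/3,38/3] z:[7,17/2] -> miss, prune
    N15 x:[13/3,16/3] y:[14/3,20/3] z:[27/2,29/2] -> miss, prune
    N20 x:[5/3,2] y:[5,7] z:[17/2,21/2] -> miss, prune

order=[0, 6, 1, 5, 17, 11, 9, 10, 19, 18, 22, 4, 14, 15, 20]  |boxes|=15  |leaves|=0  hit=miss

== RESULT ==
15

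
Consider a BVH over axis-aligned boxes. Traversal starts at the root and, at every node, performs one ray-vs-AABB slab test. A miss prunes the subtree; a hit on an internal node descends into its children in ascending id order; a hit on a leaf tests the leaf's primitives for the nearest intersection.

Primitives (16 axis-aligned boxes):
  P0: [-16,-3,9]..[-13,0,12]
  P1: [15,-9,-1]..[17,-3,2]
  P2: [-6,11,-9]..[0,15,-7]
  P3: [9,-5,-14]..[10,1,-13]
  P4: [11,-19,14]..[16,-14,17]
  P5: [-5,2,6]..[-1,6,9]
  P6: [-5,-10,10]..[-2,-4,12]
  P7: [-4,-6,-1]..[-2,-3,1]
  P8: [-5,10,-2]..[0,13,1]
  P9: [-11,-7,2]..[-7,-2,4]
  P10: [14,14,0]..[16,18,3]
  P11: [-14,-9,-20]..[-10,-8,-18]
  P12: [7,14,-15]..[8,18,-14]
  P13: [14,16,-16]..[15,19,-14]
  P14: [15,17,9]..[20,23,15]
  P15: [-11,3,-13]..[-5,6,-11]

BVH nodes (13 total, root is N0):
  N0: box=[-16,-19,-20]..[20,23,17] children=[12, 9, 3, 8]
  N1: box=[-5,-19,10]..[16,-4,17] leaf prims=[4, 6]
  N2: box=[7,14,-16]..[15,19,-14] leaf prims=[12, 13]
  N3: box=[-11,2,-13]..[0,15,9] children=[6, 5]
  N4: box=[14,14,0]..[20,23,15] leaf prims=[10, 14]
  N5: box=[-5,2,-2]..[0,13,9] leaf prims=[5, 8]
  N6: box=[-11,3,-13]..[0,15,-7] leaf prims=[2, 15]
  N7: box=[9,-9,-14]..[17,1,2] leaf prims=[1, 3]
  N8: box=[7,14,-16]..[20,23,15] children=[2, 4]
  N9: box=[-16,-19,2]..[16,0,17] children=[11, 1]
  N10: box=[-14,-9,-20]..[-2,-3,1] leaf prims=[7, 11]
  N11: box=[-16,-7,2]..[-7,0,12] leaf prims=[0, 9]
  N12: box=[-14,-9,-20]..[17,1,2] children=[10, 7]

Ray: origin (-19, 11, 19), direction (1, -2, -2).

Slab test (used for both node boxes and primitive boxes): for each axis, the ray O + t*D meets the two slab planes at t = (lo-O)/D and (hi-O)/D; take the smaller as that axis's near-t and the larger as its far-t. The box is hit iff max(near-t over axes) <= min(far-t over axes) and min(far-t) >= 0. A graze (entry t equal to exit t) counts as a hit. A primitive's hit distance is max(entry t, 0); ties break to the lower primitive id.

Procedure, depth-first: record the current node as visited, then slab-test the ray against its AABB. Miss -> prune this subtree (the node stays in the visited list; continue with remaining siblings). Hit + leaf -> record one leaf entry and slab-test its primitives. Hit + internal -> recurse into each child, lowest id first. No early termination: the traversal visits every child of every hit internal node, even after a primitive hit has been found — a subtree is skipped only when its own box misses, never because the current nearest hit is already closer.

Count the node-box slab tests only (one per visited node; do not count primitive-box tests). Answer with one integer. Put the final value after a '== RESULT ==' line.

Traverse from the root:
N0 x:[3,39] y:[-6,15] z:[1,39/2] -> hit [3,15], descend [3, 8, 9, 12]
  N3 x:[8,19] y:[-2,9/2] z:[5,16] -> miss, prune
  N8 x:[26,39] y:[-6,-3/2] z:[2,35/2] -> miss, prune
  N9 x:[3,35] y:[11/2,15] z:[1,17/2] -> hit [11/2,17/2], descend [1, 11]
    N1 x:[14,35] y:[15/2,15] z:[1,9/2] -> miss, prune
    N11 x:[3,12] y:[11/2,9] z:[7/2,17/2] -> hit [11/2,17/2] leaf, test {P0(miss), P9@t=8}
  N12 x:[5,36] y:[5,10] z:[17/2,39/2] -> hit [17/2,10], descend [7, 10]
    N7 x:[28,36] y:[5,10] z:[17/2,33/2] -> miss, prune
    N10 x:[5,17] y:[7,10] z:[9,39/2] -> hit [9,10] leaf, test {P7(miss), P11(miss)}

Summary -> nodes [0, 3, 8, 9, 1, 11, 12, 7, 10]; box-tests=9; leaf-entries=2; first=P9

== RESULT ==
9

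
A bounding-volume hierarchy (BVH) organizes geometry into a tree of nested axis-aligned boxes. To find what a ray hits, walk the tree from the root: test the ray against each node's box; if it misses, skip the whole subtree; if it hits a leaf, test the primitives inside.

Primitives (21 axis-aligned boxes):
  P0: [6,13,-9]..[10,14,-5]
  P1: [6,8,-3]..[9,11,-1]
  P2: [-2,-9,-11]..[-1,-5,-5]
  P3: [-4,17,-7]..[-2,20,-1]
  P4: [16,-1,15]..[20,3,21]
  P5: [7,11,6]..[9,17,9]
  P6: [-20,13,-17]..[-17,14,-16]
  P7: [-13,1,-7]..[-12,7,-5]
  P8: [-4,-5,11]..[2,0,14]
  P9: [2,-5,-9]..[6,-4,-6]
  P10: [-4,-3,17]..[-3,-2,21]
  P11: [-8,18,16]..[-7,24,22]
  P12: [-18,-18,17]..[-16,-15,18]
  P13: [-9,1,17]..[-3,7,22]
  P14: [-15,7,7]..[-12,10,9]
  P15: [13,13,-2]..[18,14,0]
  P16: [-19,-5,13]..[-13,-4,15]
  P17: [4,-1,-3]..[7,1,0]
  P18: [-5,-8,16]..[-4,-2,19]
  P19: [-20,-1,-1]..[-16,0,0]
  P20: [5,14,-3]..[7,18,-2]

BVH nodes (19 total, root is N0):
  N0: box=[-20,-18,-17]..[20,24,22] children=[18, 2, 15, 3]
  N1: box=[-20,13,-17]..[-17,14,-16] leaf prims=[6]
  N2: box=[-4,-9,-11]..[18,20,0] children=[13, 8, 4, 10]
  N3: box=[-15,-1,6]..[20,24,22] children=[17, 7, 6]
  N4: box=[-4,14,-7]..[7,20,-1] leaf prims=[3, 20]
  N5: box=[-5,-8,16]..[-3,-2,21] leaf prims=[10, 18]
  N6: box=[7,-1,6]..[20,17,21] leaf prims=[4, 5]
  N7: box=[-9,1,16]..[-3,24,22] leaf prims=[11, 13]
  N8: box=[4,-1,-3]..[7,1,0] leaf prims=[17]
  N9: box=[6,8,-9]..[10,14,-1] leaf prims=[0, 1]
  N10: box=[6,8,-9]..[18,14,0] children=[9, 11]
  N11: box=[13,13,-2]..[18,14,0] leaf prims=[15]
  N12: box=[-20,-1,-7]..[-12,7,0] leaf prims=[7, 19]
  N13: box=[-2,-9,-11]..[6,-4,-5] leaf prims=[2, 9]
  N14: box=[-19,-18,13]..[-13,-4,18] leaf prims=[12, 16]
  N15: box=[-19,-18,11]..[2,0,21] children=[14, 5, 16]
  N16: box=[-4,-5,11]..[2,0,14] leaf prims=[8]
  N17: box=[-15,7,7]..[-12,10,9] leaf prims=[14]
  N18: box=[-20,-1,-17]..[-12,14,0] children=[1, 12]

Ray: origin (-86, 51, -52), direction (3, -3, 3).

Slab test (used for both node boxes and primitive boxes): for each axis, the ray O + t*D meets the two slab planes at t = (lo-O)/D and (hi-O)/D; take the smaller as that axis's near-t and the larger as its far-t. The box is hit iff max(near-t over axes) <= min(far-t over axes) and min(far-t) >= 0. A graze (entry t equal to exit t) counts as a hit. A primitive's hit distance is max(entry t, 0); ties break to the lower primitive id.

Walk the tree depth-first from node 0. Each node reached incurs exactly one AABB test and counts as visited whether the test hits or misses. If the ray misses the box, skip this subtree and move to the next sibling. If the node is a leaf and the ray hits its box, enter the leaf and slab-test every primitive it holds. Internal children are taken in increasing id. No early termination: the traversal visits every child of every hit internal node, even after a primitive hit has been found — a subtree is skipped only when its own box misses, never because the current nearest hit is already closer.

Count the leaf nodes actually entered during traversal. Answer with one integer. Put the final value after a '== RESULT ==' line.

Traverse from the root:
N0 x:[22,106/3] y:[9,23] z:[35/3,74/3] -> hit [22,23], descend [2, 3, 15, 18]
  N2 x:[82/3,104/3] y:[31/3,20] z:[41/3,52/3] -> miss, prune
  N3 x:[71/3,106/3] y:[9,52/3] z:[58/3,74/3] -> miss, prune
  N15 x:[67/3,88/3] y:[17,23] z:[21,73/3] -> hit [67/3,23], descend [5, 14, 16]
    N5 x:[27,83/3] y:[53/3,59/3] z:[68/3,73/3] -> miss, prune
    N14 x:[67/3,73/3] y:[55/3,23] z:[65/3,70/3] -> hit [67/3,23] leaf, test {P12@t=23, P16(miss)}
    N16 x:[82/3,88/3] y:[17,56/3] z:[21,22] -> miss, prune
  N18 x:[22,74/3] y:[37/3,52/3] z:[35/3,52/3] -> miss, prune

order=[0, 2, 3, 15, 5, 14, 16, 18]  |boxes|=8  |leaves|=1  hit=P12

== RESULT ==
1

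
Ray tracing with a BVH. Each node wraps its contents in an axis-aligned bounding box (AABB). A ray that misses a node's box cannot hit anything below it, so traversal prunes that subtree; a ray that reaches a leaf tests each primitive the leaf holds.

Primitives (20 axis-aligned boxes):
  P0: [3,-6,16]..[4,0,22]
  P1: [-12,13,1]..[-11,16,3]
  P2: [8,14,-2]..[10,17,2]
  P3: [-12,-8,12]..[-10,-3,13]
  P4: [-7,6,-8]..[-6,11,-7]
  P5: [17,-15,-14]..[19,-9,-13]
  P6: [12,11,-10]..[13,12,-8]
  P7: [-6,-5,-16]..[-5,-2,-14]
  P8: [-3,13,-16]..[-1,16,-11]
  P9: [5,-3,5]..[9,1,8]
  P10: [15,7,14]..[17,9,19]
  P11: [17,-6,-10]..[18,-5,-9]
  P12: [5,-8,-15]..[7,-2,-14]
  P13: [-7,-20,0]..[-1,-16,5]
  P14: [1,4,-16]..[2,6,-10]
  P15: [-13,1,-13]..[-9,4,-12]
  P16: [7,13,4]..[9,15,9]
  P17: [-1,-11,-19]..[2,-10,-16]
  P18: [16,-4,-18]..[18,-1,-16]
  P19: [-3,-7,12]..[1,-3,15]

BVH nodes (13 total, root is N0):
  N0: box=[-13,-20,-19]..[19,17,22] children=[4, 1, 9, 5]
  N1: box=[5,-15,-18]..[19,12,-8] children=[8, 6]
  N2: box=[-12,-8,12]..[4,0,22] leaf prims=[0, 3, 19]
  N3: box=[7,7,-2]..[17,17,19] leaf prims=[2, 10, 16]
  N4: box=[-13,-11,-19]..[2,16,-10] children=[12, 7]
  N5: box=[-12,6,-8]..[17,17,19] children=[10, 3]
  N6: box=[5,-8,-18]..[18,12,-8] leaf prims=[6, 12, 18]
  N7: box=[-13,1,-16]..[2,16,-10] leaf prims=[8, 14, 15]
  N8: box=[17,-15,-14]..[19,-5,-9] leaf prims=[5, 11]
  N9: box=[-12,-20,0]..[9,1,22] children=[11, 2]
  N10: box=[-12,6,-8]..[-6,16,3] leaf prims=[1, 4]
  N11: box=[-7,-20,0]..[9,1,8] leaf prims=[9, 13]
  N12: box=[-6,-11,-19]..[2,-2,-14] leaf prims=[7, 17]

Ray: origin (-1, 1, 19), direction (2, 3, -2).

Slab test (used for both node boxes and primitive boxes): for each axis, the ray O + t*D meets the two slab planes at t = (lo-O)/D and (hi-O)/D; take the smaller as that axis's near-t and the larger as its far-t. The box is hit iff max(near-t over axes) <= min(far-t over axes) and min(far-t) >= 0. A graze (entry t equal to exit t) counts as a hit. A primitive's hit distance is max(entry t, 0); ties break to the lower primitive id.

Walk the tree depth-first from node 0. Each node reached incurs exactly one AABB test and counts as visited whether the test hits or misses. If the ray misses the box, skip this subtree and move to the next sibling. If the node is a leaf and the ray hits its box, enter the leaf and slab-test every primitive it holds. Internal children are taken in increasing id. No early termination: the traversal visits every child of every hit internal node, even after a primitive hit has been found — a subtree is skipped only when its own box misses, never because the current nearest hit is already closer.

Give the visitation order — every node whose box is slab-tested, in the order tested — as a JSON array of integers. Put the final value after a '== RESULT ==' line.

Trace the traversal:
N0 x:[-6,10] y:[-7,16/3] z:[-3/2,19] -> hit [-3/2,16/3], descend [1, 4, 5, 9]
  N1 x:[3,10] y:[-16/3,11/3] z:[27/2,37/2] -> miss, prune
  N4 x:[-6,3/2] y:[-4,5] z:[29/2,19] -> miss, prune
  N5 x:[-11/2,9] y:[5/3,16/3] z:[0,27/2] -> hit [5/3,16/3], descend [3, 10]
    N3 x:[4,9] y:[2,16/3] z:[0,21/2] -> hit [4,16/3] leaf, test {P2(miss), P10(miss), P16(miss)}
    N10 x:[-11/2,-5/2] y:[5/3,5] z:[8,27/2] -> miss, prune
  N9 x:[-11/2,5] y:[-7,0] z:[-3/2,19/2] -> hit [-3/2,0], descend [2, 11]
    N2 x:[-11/2,5/2] y:[-3,-1/3] z:[-3/2,7/2] -> miss, prune
    N11 x:[-3,5] y:[-7,0] z:[11/2,19/2] -> miss, prune

9 AABB tests over nodes [0, 1, 4, 5, 3, 10, 9, 2, 11]; 1 leaf entered; closest miss.

== RESULT ==
[0, 1, 4, 5, 3, 10, 9, 2, 11]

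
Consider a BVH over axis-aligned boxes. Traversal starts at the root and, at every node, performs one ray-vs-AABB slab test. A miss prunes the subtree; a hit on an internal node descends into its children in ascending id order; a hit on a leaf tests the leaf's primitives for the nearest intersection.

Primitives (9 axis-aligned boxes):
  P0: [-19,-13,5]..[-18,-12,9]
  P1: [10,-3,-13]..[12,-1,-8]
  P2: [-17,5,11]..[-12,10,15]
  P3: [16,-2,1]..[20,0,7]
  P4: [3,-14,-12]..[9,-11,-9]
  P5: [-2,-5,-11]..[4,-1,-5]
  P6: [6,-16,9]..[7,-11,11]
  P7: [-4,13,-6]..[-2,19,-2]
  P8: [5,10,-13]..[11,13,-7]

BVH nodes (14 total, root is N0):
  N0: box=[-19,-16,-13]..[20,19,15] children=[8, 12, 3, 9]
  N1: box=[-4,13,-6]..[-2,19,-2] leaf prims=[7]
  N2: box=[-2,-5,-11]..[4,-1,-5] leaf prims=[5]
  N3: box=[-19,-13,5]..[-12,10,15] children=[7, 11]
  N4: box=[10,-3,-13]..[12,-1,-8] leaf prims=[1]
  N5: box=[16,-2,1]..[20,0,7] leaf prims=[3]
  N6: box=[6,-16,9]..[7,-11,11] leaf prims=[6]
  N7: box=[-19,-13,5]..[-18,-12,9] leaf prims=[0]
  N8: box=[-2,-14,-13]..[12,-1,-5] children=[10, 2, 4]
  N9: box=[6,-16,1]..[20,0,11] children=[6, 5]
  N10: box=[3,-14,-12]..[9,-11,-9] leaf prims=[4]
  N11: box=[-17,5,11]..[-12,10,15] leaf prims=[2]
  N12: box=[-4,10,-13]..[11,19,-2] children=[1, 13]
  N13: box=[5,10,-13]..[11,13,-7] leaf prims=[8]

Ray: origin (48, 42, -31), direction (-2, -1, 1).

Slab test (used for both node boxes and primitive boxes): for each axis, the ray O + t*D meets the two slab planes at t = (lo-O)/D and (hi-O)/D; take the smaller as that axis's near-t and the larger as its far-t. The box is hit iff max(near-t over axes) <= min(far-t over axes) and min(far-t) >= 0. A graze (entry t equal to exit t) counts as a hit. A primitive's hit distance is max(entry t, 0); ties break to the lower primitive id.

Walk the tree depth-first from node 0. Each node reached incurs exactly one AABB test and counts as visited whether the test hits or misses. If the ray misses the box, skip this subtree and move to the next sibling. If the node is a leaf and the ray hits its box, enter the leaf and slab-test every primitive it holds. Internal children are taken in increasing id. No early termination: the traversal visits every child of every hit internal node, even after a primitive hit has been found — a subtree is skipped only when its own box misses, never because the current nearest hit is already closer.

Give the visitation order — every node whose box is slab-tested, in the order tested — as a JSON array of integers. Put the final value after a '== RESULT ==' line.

Trace the traversal:
N0 x:[14,67/2] y:[23,58] z:[18,46] -> hit [23,67/2], descend [3, 8, 9, 12]
  N3 x:[30,67/2] y:[32,55] z:[36,46] -> miss, prune
  N8 x:[18,25] y:[43,56] z:[18,26] -> miss, prune
  N9 x:[14,21] y:[42,58] z:[32,42] -> miss, prune
  N12 x:[37/2,26] y:[23,32] z:[18,29] -> hit [23,26], descend [1, 13]
    N1 x:[25,26] y:[23,29] z:[25,29] -> hit [25,26] leaf, test {P7@t=25}
    N13 x:[37/2,43/2] y:[29,32] z:[18,24] -> miss, prune

Visited [0, 3, 8, 9, 12, 1, 13]. Tests: 7 box, 1 leaf. Nearest: P7.

== RESULT ==
[0, 3, 8, 9, 12, 1, 13]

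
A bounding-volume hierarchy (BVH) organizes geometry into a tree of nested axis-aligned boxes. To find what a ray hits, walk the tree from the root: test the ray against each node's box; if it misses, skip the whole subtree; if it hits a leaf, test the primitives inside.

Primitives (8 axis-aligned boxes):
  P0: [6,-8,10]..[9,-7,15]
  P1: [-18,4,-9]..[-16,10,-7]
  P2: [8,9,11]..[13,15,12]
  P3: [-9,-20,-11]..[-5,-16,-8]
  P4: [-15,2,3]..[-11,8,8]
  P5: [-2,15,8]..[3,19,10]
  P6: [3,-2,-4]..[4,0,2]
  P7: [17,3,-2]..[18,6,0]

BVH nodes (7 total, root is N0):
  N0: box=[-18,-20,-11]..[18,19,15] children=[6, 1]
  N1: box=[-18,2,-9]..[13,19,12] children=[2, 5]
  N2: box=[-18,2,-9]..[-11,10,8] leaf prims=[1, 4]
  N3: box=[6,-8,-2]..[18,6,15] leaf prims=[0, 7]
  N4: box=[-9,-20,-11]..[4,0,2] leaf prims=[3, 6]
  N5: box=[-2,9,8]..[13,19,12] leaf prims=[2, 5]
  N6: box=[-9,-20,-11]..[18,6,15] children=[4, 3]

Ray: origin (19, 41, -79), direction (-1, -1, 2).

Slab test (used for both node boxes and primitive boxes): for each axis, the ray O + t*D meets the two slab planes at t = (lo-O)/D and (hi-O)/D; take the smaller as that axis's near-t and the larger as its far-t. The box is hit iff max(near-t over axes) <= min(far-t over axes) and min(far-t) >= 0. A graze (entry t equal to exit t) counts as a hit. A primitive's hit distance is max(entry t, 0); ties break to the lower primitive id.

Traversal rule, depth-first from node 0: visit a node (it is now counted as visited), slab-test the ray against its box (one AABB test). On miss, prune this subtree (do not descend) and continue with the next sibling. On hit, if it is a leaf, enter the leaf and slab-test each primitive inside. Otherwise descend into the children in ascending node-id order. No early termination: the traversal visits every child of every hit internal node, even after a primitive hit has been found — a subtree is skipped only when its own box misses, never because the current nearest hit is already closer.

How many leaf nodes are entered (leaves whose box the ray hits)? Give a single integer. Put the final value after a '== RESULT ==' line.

Walk:
N0 x:[1,37] y:[22,61] z:[34,47] -> hit [34,37], descend [1, 6]
  N1 x:[6,37] y:[22,39] z:[35,91/2] -> hit [35,37], descend [2, 5]
    N2 x:[30,37] y:[31,39] z:[35,87/2] -> hit [35,37] leaf, test {P1@t=35, P4(miss)}
    N5 x:[6,21] y:[22,32] z:[87/2,91/2] -> miss, prune
  N6 x:[1,28] y:[35,61] z:[34,47] -> miss, prune

Summary -> nodes [0, 1, 2, 5, 6]; box-tests=5; leaf-entries=1; first=P1

== RESULT ==
1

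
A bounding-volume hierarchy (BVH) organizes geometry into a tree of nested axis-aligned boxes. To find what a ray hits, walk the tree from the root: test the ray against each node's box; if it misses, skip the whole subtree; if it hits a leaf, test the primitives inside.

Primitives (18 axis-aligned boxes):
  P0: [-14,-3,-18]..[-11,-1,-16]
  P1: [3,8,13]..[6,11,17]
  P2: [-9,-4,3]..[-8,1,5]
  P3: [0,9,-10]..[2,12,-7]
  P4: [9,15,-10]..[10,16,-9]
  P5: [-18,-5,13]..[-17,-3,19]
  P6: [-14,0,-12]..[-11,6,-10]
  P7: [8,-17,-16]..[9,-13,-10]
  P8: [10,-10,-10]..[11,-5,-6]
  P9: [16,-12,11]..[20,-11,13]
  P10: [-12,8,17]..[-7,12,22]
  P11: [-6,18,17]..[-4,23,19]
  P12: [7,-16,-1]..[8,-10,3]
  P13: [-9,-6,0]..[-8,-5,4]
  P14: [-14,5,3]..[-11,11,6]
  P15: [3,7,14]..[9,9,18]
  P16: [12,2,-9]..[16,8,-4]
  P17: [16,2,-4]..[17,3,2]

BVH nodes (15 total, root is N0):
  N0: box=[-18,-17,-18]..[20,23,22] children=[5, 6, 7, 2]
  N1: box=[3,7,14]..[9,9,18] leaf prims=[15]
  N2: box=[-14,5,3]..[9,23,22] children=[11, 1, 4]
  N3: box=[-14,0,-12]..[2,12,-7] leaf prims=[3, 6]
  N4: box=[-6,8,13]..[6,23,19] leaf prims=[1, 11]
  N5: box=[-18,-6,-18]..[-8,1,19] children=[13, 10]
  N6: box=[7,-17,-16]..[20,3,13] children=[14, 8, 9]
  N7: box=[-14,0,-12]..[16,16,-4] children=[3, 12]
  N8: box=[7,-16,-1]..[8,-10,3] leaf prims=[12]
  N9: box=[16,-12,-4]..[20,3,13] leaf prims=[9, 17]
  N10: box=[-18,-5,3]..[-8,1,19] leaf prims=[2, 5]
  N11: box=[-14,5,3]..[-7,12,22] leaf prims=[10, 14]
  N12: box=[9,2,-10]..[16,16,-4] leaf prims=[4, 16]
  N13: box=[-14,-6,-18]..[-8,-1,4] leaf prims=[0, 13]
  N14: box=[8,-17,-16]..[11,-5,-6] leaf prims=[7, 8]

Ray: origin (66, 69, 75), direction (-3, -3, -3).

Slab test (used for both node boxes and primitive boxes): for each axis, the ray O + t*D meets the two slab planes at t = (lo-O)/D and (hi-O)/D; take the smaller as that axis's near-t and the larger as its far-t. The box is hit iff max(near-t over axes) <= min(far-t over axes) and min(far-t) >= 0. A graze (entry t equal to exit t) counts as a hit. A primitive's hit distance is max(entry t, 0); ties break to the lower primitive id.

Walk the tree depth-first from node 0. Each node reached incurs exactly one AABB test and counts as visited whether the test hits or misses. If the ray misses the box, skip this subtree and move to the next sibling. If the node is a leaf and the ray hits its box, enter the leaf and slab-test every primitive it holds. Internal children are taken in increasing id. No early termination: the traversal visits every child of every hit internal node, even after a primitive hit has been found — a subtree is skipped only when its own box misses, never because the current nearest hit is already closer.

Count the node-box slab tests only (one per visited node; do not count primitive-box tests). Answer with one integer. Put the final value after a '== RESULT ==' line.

Trace the traversal:
N0 x:[46/3,28] y:[46/3,86/3] z:[53/3,31] -> hit [53/3,28], descend [2, 5, 6, 7]
  N2 x:[19,80/3] y:[46/3,64/3] z:[53/3,24] -> hit [19,64/3], descend [1, 4, 11]
    N1 x:[19,21] y:[20,62/3] z:[19,61/3] -> hit [20,61/3] leaf, test {P15@t=20}
    N4 x:[20,24] y:[46/3,61/3] z:[56/3,62/3] -> hit [20,61/3] leaf, test {P1@t=20, P11(miss)}
    N11 x:[73/3,80/3] y:[19,64/3] z:[53/3,24] -> miss, prune
  N5 x:[74/3,28] y:[68/3,25] z:[56/3,31] -> hit [74/3,25], descend [10, 13]
    N10 x:[74/3,28] y:[68/3,74/3] z:[56/3,24] -> miss, prune
    N13 x:[74/3,80/3] y:[70/3,25] z:[71/3,31] -> hit [74/3,25] leaf, test {P0(miss), P13@t=74/3}
  N6 x:[46/3,59/3] y:[22,86/3] z:[62/3,91/3] -> miss, prune
  N7 x:[50/3,80/3] y:[53/3,23] z:[79/3,29] -> miss, prune

order=[0, 2, 1, 4, 11, 5, 10, 13, 6, 7]  |boxes|=10  |leaves|=3  hit=P1

== RESULT ==
10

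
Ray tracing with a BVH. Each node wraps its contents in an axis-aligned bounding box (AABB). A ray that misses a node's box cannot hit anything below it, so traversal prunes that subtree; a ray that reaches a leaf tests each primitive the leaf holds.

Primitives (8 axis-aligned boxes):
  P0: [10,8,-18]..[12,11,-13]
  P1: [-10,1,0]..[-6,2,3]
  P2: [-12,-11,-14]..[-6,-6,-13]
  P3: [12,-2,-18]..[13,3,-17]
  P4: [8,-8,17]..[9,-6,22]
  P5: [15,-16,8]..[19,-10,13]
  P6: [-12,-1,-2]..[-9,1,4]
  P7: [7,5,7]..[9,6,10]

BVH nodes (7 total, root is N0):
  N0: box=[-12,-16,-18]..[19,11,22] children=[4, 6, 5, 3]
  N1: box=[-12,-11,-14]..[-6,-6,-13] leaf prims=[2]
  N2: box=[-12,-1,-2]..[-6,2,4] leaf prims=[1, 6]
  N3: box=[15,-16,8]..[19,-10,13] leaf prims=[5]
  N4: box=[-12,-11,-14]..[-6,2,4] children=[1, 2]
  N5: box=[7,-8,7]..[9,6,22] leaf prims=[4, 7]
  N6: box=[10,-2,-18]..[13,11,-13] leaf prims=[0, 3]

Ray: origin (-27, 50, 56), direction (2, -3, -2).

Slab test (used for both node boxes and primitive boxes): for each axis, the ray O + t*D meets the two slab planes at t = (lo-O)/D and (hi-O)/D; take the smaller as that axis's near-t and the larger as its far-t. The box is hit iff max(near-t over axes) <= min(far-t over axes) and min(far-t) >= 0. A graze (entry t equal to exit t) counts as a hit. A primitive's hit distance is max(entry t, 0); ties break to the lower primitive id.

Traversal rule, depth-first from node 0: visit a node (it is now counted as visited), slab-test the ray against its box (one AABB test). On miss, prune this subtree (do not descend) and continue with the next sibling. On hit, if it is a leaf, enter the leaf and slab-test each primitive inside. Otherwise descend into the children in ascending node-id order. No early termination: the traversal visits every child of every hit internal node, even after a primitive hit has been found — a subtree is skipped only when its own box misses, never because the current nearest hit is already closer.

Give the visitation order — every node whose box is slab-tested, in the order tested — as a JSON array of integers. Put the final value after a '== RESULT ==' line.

Walk:
N0 x:[15/2,23] y:[13,22] z:[17,37] -> hit [17,22], descend [3, 4, 5, 6]
  N3 x:[21,23] y:[20,22] z:[43/2,24] -> hit [43/2,22] leaf, test {P5@t=43/2}
  N4 x:[15/2,21/2] y:[16,61/3] z:[26,35] -> miss, prune
  N5 x:[17,18] y:[44/3,58/3] z:[17,49/2] -> hit [17,18] leaf, test {P4(miss), P7(miss)}
  N6 x:[37/2,20] y:[13,52/3] z:[69/2,37] -> miss, prune

Summary -> nodes [0, 3, 4, 5, 6]; box-tests=5; leaf-entries=2; first=P5

== RESULT ==
[0, 3, 4, 5, 6]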